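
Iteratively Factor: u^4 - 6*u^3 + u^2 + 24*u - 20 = (u - 1)*(u^3 - 5*u^2 - 4*u + 20) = (u - 1)*(u + 2)*(u^2 - 7*u + 10) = (u - 2)*(u - 1)*(u + 2)*(u - 5)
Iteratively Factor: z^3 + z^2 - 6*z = (z - 2)*(z^2 + 3*z) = (z - 2)*(z + 3)*(z)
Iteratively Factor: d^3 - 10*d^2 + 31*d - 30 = (d - 5)*(d^2 - 5*d + 6) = (d - 5)*(d - 3)*(d - 2)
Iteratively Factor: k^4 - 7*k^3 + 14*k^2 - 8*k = (k - 1)*(k^3 - 6*k^2 + 8*k) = (k - 4)*(k - 1)*(k^2 - 2*k) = k*(k - 4)*(k - 1)*(k - 2)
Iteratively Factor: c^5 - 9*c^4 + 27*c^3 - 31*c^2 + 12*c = (c - 1)*(c^4 - 8*c^3 + 19*c^2 - 12*c) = (c - 4)*(c - 1)*(c^3 - 4*c^2 + 3*c) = (c - 4)*(c - 1)^2*(c^2 - 3*c) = c*(c - 4)*(c - 1)^2*(c - 3)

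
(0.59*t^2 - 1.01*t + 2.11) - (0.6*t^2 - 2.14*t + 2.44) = -0.01*t^2 + 1.13*t - 0.33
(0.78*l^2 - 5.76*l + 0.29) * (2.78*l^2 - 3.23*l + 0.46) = 2.1684*l^4 - 18.5322*l^3 + 19.7698*l^2 - 3.5863*l + 0.1334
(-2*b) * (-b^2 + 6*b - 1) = 2*b^3 - 12*b^2 + 2*b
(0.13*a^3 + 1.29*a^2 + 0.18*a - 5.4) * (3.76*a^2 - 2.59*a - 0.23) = 0.4888*a^5 + 4.5137*a^4 - 2.6942*a^3 - 21.0669*a^2 + 13.9446*a + 1.242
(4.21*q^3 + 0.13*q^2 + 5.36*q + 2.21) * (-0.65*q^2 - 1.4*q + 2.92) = -2.7365*q^5 - 5.9785*q^4 + 8.6272*q^3 - 8.5609*q^2 + 12.5572*q + 6.4532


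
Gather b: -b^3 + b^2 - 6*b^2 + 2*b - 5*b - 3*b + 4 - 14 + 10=-b^3 - 5*b^2 - 6*b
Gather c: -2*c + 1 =1 - 2*c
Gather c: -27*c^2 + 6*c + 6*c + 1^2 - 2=-27*c^2 + 12*c - 1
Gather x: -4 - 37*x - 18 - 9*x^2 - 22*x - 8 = -9*x^2 - 59*x - 30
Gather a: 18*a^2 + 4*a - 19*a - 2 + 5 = 18*a^2 - 15*a + 3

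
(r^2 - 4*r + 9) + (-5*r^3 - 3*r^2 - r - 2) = -5*r^3 - 2*r^2 - 5*r + 7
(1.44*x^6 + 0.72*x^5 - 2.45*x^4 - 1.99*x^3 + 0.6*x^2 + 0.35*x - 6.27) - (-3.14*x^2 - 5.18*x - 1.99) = 1.44*x^6 + 0.72*x^5 - 2.45*x^4 - 1.99*x^3 + 3.74*x^2 + 5.53*x - 4.28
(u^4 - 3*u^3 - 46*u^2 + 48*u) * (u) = u^5 - 3*u^4 - 46*u^3 + 48*u^2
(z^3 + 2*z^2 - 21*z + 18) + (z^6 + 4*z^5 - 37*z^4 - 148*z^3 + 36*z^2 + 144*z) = z^6 + 4*z^5 - 37*z^4 - 147*z^3 + 38*z^2 + 123*z + 18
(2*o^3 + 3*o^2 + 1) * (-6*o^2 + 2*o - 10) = -12*o^5 - 14*o^4 - 14*o^3 - 36*o^2 + 2*o - 10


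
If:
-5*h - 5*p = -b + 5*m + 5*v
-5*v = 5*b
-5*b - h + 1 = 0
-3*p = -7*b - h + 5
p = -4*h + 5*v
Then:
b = 8/43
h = 3/43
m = 293/215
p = -52/43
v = -8/43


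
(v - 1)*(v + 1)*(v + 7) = v^3 + 7*v^2 - v - 7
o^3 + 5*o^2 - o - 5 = (o - 1)*(o + 1)*(o + 5)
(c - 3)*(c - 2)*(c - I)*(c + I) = c^4 - 5*c^3 + 7*c^2 - 5*c + 6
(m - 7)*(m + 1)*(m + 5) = m^3 - m^2 - 37*m - 35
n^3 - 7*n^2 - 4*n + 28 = (n - 7)*(n - 2)*(n + 2)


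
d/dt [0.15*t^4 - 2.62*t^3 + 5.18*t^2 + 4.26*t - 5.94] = 0.6*t^3 - 7.86*t^2 + 10.36*t + 4.26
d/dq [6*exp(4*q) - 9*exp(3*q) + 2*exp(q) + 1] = (24*exp(3*q) - 27*exp(2*q) + 2)*exp(q)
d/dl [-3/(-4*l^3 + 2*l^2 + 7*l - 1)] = 3*(-12*l^2 + 4*l + 7)/(4*l^3 - 2*l^2 - 7*l + 1)^2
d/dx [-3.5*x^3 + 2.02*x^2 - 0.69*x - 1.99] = -10.5*x^2 + 4.04*x - 0.69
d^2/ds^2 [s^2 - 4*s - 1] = 2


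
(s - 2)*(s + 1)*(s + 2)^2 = s^4 + 3*s^3 - 2*s^2 - 12*s - 8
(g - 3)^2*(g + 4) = g^3 - 2*g^2 - 15*g + 36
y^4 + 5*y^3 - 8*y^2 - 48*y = y*(y - 3)*(y + 4)^2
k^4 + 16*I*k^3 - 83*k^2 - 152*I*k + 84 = (k + I)*(k + 2*I)*(k + 6*I)*(k + 7*I)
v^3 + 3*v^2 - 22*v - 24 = (v - 4)*(v + 1)*(v + 6)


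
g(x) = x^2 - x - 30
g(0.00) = -30.00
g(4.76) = -12.10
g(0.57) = -30.25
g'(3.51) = 6.02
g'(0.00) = -1.00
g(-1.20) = -27.36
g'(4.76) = 8.52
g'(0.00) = -1.00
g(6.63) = 7.33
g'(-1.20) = -3.40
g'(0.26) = -0.48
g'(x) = 2*x - 1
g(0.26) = -30.19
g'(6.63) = 12.26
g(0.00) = -30.00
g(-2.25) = -22.69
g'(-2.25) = -5.50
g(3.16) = -23.17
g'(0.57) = 0.14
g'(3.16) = 5.32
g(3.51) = -21.19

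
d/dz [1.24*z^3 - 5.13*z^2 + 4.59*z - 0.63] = 3.72*z^2 - 10.26*z + 4.59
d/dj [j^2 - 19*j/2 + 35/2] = 2*j - 19/2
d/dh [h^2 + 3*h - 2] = 2*h + 3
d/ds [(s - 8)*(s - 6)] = 2*s - 14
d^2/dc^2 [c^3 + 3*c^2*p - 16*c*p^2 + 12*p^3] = 6*c + 6*p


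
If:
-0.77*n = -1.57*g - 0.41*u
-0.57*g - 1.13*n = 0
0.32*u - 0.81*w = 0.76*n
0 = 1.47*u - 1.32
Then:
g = -0.19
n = 0.09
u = 0.90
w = 0.27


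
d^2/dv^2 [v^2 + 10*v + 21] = 2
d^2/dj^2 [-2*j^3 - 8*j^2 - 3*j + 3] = -12*j - 16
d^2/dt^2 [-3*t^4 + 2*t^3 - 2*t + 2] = 12*t*(1 - 3*t)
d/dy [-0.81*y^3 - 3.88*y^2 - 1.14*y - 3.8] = -2.43*y^2 - 7.76*y - 1.14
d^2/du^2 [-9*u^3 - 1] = -54*u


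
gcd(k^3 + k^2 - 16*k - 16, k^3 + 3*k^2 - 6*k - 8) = k^2 + 5*k + 4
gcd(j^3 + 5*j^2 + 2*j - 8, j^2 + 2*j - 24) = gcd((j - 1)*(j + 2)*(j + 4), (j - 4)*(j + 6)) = 1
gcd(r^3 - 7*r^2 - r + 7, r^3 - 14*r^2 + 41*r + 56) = r^2 - 6*r - 7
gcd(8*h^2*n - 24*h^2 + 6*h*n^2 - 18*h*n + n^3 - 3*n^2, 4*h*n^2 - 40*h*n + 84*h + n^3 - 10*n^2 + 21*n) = 4*h*n - 12*h + n^2 - 3*n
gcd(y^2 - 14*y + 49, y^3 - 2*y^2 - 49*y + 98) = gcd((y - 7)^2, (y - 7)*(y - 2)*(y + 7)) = y - 7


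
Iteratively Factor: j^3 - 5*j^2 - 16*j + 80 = (j - 5)*(j^2 - 16) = (j - 5)*(j - 4)*(j + 4)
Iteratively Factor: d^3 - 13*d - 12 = (d + 1)*(d^2 - d - 12) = (d - 4)*(d + 1)*(d + 3)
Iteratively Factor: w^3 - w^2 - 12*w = (w)*(w^2 - w - 12) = w*(w - 4)*(w + 3)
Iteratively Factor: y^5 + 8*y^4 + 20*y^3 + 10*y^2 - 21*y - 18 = (y + 1)*(y^4 + 7*y^3 + 13*y^2 - 3*y - 18) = (y - 1)*(y + 1)*(y^3 + 8*y^2 + 21*y + 18) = (y - 1)*(y + 1)*(y + 3)*(y^2 + 5*y + 6) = (y - 1)*(y + 1)*(y + 3)^2*(y + 2)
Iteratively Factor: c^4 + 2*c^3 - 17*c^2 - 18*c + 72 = (c - 3)*(c^3 + 5*c^2 - 2*c - 24) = (c - 3)*(c + 4)*(c^2 + c - 6) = (c - 3)*(c - 2)*(c + 4)*(c + 3)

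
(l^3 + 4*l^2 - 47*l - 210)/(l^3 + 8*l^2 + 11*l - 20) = (l^2 - l - 42)/(l^2 + 3*l - 4)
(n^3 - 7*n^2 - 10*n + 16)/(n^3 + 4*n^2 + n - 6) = (n - 8)/(n + 3)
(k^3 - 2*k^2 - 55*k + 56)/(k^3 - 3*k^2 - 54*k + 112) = (k - 1)/(k - 2)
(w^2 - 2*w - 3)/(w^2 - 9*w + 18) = (w + 1)/(w - 6)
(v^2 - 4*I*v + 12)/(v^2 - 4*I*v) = (v^2 - 4*I*v + 12)/(v*(v - 4*I))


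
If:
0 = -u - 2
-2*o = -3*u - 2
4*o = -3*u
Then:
No Solution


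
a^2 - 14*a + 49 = (a - 7)^2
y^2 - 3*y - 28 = (y - 7)*(y + 4)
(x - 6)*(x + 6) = x^2 - 36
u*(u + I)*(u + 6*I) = u^3 + 7*I*u^2 - 6*u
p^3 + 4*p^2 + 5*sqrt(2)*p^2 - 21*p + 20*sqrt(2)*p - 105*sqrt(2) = (p - 3)*(p + 7)*(p + 5*sqrt(2))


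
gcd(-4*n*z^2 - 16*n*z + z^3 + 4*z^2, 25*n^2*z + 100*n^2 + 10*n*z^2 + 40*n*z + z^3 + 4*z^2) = z + 4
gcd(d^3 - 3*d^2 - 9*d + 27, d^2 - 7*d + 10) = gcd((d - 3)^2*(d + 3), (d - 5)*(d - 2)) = 1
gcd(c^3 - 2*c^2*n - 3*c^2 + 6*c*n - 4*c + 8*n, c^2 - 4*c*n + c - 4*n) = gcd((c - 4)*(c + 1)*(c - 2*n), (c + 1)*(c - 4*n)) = c + 1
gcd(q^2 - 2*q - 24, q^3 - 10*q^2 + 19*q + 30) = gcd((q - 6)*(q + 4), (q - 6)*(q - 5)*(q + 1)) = q - 6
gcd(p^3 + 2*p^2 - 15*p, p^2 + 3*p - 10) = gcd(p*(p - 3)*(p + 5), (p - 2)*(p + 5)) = p + 5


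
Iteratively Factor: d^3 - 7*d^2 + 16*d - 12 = (d - 2)*(d^2 - 5*d + 6) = (d - 3)*(d - 2)*(d - 2)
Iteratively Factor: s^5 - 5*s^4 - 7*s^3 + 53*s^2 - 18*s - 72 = (s + 3)*(s^4 - 8*s^3 + 17*s^2 + 2*s - 24) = (s - 2)*(s + 3)*(s^3 - 6*s^2 + 5*s + 12) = (s - 3)*(s - 2)*(s + 3)*(s^2 - 3*s - 4) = (s - 3)*(s - 2)*(s + 1)*(s + 3)*(s - 4)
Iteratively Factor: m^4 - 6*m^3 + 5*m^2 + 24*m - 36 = (m - 3)*(m^3 - 3*m^2 - 4*m + 12) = (m - 3)*(m - 2)*(m^2 - m - 6) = (m - 3)^2*(m - 2)*(m + 2)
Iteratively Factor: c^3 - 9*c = (c + 3)*(c^2 - 3*c) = (c - 3)*(c + 3)*(c)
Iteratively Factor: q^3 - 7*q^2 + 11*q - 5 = (q - 1)*(q^2 - 6*q + 5) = (q - 1)^2*(q - 5)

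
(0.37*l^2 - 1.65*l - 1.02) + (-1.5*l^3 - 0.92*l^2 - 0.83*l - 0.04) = -1.5*l^3 - 0.55*l^2 - 2.48*l - 1.06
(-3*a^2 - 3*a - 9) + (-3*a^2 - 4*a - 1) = -6*a^2 - 7*a - 10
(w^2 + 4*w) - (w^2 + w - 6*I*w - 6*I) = 3*w + 6*I*w + 6*I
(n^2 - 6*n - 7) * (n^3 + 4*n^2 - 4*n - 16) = n^5 - 2*n^4 - 35*n^3 - 20*n^2 + 124*n + 112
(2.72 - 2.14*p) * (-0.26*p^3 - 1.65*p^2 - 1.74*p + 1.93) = 0.5564*p^4 + 2.8238*p^3 - 0.7644*p^2 - 8.863*p + 5.2496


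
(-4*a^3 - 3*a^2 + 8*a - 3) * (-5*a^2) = 20*a^5 + 15*a^4 - 40*a^3 + 15*a^2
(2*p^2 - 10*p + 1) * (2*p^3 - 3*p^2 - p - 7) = 4*p^5 - 26*p^4 + 30*p^3 - 7*p^2 + 69*p - 7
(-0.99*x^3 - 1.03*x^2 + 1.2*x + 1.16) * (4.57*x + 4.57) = -4.5243*x^4 - 9.2314*x^3 + 0.776899999999999*x^2 + 10.7852*x + 5.3012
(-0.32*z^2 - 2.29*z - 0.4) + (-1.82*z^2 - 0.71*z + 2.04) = -2.14*z^2 - 3.0*z + 1.64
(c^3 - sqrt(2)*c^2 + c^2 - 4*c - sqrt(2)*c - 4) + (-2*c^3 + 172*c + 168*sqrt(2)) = -c^3 - sqrt(2)*c^2 + c^2 - sqrt(2)*c + 168*c - 4 + 168*sqrt(2)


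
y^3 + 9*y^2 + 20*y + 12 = (y + 1)*(y + 2)*(y + 6)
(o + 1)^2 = o^2 + 2*o + 1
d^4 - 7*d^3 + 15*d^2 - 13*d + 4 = (d - 4)*(d - 1)^3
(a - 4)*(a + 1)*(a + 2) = a^3 - a^2 - 10*a - 8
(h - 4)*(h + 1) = h^2 - 3*h - 4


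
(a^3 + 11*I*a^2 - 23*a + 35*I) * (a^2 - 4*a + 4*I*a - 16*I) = a^5 - 4*a^4 + 15*I*a^4 - 67*a^3 - 60*I*a^3 + 268*a^2 - 57*I*a^2 - 140*a + 228*I*a + 560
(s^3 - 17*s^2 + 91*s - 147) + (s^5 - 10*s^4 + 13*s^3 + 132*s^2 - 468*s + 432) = s^5 - 10*s^4 + 14*s^3 + 115*s^2 - 377*s + 285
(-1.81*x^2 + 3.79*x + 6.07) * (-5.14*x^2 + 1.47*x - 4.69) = 9.3034*x^4 - 22.1413*x^3 - 17.1396*x^2 - 8.8522*x - 28.4683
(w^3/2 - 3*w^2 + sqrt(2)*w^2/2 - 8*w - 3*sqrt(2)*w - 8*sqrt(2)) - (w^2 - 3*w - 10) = w^3/2 - 4*w^2 + sqrt(2)*w^2/2 - 5*w - 3*sqrt(2)*w - 8*sqrt(2) + 10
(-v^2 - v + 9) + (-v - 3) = -v^2 - 2*v + 6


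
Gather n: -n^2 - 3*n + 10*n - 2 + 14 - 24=-n^2 + 7*n - 12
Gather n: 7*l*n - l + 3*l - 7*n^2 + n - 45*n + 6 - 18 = 2*l - 7*n^2 + n*(7*l - 44) - 12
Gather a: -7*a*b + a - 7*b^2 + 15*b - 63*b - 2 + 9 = a*(1 - 7*b) - 7*b^2 - 48*b + 7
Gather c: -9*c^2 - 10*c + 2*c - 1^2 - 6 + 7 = -9*c^2 - 8*c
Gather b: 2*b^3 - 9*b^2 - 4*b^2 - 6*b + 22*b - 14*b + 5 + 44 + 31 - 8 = 2*b^3 - 13*b^2 + 2*b + 72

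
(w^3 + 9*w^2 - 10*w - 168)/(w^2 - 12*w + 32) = (w^2 + 13*w + 42)/(w - 8)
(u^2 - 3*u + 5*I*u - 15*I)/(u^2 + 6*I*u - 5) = (u - 3)/(u + I)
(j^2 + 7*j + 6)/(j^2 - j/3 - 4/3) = 3*(j + 6)/(3*j - 4)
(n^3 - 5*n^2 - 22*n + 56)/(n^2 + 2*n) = (n^3 - 5*n^2 - 22*n + 56)/(n*(n + 2))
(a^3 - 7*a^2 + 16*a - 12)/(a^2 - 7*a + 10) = (a^2 - 5*a + 6)/(a - 5)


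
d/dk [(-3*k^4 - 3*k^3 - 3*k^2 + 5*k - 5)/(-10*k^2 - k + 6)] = (60*k^5 + 39*k^4 - 66*k^3 - k^2 - 136*k + 25)/(100*k^4 + 20*k^3 - 119*k^2 - 12*k + 36)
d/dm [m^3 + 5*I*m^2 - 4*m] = 3*m^2 + 10*I*m - 4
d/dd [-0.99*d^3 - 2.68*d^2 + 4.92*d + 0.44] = -2.97*d^2 - 5.36*d + 4.92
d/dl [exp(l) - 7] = exp(l)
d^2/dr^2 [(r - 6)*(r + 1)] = 2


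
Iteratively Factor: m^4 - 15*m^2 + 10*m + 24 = (m + 4)*(m^3 - 4*m^2 + m + 6) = (m - 2)*(m + 4)*(m^2 - 2*m - 3) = (m - 3)*(m - 2)*(m + 4)*(m + 1)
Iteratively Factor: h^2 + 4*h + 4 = (h + 2)*(h + 2)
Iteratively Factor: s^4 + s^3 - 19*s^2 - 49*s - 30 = (s + 2)*(s^3 - s^2 - 17*s - 15) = (s + 2)*(s + 3)*(s^2 - 4*s - 5) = (s + 1)*(s + 2)*(s + 3)*(s - 5)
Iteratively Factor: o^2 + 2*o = (o + 2)*(o)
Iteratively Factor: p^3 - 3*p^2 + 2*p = (p - 2)*(p^2 - p) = (p - 2)*(p - 1)*(p)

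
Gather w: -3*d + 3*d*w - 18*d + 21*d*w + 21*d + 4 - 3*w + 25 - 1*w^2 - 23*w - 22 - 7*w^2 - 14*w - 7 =-8*w^2 + w*(24*d - 40)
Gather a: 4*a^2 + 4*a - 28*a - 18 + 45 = 4*a^2 - 24*a + 27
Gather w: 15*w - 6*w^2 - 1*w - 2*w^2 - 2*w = -8*w^2 + 12*w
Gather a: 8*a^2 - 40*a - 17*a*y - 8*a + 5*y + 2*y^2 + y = 8*a^2 + a*(-17*y - 48) + 2*y^2 + 6*y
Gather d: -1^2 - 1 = -2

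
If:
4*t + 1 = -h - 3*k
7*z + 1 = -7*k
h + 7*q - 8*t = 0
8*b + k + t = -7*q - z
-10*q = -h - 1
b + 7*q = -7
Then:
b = 526/375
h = -6827/525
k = 59606/7875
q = -3151/2625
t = -7024/2625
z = -60731/7875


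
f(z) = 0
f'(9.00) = 0.00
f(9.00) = 0.00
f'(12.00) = 0.00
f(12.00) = 0.00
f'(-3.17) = 0.00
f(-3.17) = 0.00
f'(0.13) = 0.00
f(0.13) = 0.00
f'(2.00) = 0.00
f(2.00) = 0.00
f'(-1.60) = 0.00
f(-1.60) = 0.00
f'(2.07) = 0.00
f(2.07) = 0.00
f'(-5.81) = 0.00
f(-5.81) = 0.00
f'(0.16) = 0.00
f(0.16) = 0.00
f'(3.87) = 0.00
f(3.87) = 0.00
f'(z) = 0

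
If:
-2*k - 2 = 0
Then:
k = -1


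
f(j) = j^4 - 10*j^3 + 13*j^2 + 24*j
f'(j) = 4*j^3 - 30*j^2 + 26*j + 24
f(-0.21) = -4.37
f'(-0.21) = 17.18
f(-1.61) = 43.51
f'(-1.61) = -112.32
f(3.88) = -68.65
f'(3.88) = -93.11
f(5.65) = -233.98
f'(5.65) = -65.33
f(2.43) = 26.46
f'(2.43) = -32.57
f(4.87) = -167.32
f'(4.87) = -98.88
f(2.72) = 14.96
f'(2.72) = -46.74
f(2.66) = 17.68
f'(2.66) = -43.82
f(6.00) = -252.00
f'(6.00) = -36.00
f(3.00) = 0.00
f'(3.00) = -60.00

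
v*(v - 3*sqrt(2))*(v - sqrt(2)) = v^3 - 4*sqrt(2)*v^2 + 6*v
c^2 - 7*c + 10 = (c - 5)*(c - 2)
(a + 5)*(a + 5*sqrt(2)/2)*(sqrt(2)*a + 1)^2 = 2*a^4 + 7*sqrt(2)*a^3 + 10*a^3 + 11*a^2 + 35*sqrt(2)*a^2 + 5*sqrt(2)*a/2 + 55*a + 25*sqrt(2)/2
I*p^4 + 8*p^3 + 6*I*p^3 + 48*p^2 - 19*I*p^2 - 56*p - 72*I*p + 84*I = (p + 7)*(p - 6*I)*(p - 2*I)*(I*p - I)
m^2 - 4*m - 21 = (m - 7)*(m + 3)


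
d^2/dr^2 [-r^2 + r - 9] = -2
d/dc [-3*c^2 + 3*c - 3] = 3 - 6*c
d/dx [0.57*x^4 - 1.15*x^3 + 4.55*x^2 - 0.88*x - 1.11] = 2.28*x^3 - 3.45*x^2 + 9.1*x - 0.88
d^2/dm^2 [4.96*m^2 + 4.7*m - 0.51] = 9.92000000000000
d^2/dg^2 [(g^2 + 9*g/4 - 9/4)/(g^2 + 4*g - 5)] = (-7*g^3 + 33*g^2 + 27*g + 91)/(2*(g^6 + 12*g^5 + 33*g^4 - 56*g^3 - 165*g^2 + 300*g - 125))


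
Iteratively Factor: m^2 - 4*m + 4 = (m - 2)*(m - 2)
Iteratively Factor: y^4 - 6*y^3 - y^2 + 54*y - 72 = (y - 4)*(y^3 - 2*y^2 - 9*y + 18) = (y - 4)*(y - 2)*(y^2 - 9) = (y - 4)*(y - 2)*(y + 3)*(y - 3)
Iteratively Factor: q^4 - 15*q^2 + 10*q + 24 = (q - 3)*(q^3 + 3*q^2 - 6*q - 8) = (q - 3)*(q + 1)*(q^2 + 2*q - 8) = (q - 3)*(q - 2)*(q + 1)*(q + 4)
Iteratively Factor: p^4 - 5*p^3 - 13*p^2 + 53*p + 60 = (p + 3)*(p^3 - 8*p^2 + 11*p + 20) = (p + 1)*(p + 3)*(p^2 - 9*p + 20) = (p - 4)*(p + 1)*(p + 3)*(p - 5)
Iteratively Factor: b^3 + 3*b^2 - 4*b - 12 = (b + 3)*(b^2 - 4) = (b - 2)*(b + 3)*(b + 2)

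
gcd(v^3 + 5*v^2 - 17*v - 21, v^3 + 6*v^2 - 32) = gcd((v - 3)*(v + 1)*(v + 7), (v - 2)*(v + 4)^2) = 1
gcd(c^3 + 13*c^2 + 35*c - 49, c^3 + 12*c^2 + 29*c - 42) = c^2 + 6*c - 7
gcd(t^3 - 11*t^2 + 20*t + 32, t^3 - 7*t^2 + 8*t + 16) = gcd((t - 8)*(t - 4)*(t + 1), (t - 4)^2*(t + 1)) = t^2 - 3*t - 4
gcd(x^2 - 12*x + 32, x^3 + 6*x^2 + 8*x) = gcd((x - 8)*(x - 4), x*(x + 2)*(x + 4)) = 1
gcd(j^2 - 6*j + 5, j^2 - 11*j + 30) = j - 5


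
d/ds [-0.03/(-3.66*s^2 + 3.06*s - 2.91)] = (0.0918 - 0.2196*s)/(3.66*s^2 - 3.06*s + 2.91)^2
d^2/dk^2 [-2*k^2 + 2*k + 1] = -4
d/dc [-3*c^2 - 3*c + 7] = -6*c - 3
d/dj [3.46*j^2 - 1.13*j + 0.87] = 6.92*j - 1.13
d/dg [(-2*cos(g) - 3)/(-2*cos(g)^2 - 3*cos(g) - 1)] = (4*cos(g)^2 + 12*cos(g) + 7)*sin(g)/((cos(g) + 1)^2*(2*cos(g) + 1)^2)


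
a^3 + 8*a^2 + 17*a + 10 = (a + 1)*(a + 2)*(a + 5)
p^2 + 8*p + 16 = (p + 4)^2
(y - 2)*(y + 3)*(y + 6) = y^3 + 7*y^2 - 36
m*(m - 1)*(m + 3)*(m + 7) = m^4 + 9*m^3 + 11*m^2 - 21*m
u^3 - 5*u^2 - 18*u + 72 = (u - 6)*(u - 3)*(u + 4)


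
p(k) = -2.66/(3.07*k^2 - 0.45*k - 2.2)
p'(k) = -2.66*(0.45 - 6.14*k)/(3.07*k^2 - 0.45*k - 2.2)^2 = (16.3324*k - 1.197)/(-3.07*k^2 + 0.45*k + 2.2)^2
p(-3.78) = -0.06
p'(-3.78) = -0.03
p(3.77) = -0.07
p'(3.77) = 0.04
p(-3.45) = -0.07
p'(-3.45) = -0.04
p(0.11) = 1.20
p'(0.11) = 0.12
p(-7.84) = -0.01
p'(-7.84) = -0.00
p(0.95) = -18.58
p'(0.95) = 698.51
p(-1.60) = -0.42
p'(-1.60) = -0.67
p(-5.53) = -0.03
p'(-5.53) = -0.01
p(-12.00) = -0.01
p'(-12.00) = -0.00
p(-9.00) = -0.01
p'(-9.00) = -0.00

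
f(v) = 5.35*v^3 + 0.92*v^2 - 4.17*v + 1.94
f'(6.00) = 584.67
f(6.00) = 1165.64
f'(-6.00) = 562.59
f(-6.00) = -1095.52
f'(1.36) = 28.02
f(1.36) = 11.43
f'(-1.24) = 18.23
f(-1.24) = -1.68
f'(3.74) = 227.21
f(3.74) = 279.09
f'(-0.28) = -3.43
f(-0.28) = 3.06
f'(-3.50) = 186.00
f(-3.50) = -201.58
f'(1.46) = 32.73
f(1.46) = 14.46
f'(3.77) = 230.88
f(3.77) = 285.96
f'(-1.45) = 26.91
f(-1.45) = -6.39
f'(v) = 16.05*v^2 + 1.84*v - 4.17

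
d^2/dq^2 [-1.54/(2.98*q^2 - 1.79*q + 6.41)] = (27.351632*q^2 - 16.429336*q - 1.54*(5.96*q - 1.79)*(11.92*q - 3.58) + 58.833544)/(2.98*q^2 - 1.79*q + 6.41)^3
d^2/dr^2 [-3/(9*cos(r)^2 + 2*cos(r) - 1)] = 3*(648*sin(r)^4 - 404*sin(r)^2 - 131*cos(r) + 27*cos(3*r) - 296)/(2*(-9*sin(r)^2 + 2*cos(r) + 8)^3)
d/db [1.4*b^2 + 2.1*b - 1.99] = 2.8*b + 2.1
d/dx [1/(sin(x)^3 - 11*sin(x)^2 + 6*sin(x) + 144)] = (-3*sin(x)^2 + 22*sin(x) - 6)*cos(x)/(sin(x)^3 - 11*sin(x)^2 + 6*sin(x) + 144)^2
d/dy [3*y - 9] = 3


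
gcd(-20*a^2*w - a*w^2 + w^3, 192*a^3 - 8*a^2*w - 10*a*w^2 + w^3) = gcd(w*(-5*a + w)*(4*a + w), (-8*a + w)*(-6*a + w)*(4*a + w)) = 4*a + w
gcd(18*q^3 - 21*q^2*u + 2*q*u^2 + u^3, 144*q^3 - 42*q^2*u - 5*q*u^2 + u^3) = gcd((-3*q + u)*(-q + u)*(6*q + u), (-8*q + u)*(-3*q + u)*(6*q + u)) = 18*q^2 - 3*q*u - u^2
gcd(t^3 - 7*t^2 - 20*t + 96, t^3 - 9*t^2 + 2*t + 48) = t^2 - 11*t + 24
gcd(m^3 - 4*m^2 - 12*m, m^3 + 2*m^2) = m^2 + 2*m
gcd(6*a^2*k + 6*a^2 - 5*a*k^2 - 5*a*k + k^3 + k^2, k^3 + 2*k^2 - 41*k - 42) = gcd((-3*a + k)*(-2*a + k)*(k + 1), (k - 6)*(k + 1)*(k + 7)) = k + 1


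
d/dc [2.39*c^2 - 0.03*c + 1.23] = 4.78*c - 0.03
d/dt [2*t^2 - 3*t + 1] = 4*t - 3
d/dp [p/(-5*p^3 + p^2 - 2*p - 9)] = (-5*p^3 + p^2 + p*(15*p^2 - 2*p + 2) - 2*p - 9)/(5*p^3 - p^2 + 2*p + 9)^2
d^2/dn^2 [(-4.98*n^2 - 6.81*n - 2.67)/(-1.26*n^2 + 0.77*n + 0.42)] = (7.105427357601e-15*n^4 + 31.286304*n^3 + 41.245848*n^2 + 6.080508*n + 3.34425)/(2.000376*n^6 - 3.667356*n^5 + 0.240786*n^4 + 1.988371*n^3 - 0.0802620000000002*n^2 - 0.407484*n - 0.074088)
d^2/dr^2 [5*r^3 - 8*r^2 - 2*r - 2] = 30*r - 16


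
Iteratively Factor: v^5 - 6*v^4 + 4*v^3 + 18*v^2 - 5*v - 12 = (v + 1)*(v^4 - 7*v^3 + 11*v^2 + 7*v - 12) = (v - 3)*(v + 1)*(v^3 - 4*v^2 - v + 4) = (v - 3)*(v - 1)*(v + 1)*(v^2 - 3*v - 4) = (v - 4)*(v - 3)*(v - 1)*(v + 1)*(v + 1)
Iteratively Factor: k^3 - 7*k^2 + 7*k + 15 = (k + 1)*(k^2 - 8*k + 15) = (k - 5)*(k + 1)*(k - 3)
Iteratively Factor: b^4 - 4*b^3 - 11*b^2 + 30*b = (b + 3)*(b^3 - 7*b^2 + 10*b) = (b - 5)*(b + 3)*(b^2 - 2*b) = b*(b - 5)*(b + 3)*(b - 2)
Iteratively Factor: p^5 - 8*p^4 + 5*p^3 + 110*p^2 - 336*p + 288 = (p - 4)*(p^4 - 4*p^3 - 11*p^2 + 66*p - 72) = (p - 4)*(p + 4)*(p^3 - 8*p^2 + 21*p - 18) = (p - 4)*(p - 3)*(p + 4)*(p^2 - 5*p + 6) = (p - 4)*(p - 3)*(p - 2)*(p + 4)*(p - 3)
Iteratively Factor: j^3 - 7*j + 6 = (j - 1)*(j^2 + j - 6) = (j - 1)*(j + 3)*(j - 2)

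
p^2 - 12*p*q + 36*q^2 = (p - 6*q)^2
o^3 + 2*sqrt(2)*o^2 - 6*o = o*(o - sqrt(2))*(o + 3*sqrt(2))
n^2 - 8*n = n*(n - 8)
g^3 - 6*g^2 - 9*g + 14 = (g - 7)*(g - 1)*(g + 2)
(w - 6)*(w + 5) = w^2 - w - 30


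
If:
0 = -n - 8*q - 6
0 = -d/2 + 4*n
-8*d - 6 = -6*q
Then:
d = -48/37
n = -6/37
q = -27/37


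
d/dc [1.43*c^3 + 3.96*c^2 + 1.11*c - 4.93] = 4.29*c^2 + 7.92*c + 1.11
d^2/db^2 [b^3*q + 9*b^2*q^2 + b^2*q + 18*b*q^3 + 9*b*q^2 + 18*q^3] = 2*q*(3*b + 9*q + 1)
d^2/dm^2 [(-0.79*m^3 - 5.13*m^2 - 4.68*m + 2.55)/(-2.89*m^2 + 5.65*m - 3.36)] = (280.801184*m^3 - 516.657402*m^2 + 30.6707219999998*m + 180.239826)/(24.137569*m^6 - 141.568095*m^5 + 360.957243*m^4 - 509.544685*m^3 + 419.659632*m^2 - 191.35872*m + 37.933056)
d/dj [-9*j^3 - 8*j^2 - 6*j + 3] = -27*j^2 - 16*j - 6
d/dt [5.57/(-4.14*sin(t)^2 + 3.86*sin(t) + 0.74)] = (46.1196*sin(t) - 21.5002)*cos(t)/(-4.14*sin(t)^2 + 3.86*sin(t) + 0.74)^2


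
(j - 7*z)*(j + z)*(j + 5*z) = j^3 - j^2*z - 37*j*z^2 - 35*z^3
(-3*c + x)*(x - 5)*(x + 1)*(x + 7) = -3*c*x^3 - 9*c*x^2 + 99*c*x + 105*c + x^4 + 3*x^3 - 33*x^2 - 35*x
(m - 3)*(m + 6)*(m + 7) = m^3 + 10*m^2 + 3*m - 126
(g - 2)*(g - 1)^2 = g^3 - 4*g^2 + 5*g - 2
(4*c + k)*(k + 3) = 4*c*k + 12*c + k^2 + 3*k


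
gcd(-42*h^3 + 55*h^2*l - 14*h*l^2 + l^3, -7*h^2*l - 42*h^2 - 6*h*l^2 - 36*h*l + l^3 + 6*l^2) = 7*h - l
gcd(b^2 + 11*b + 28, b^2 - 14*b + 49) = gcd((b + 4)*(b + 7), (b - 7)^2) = 1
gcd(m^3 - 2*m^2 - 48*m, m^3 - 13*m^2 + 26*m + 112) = m - 8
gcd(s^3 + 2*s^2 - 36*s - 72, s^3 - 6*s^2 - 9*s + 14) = s + 2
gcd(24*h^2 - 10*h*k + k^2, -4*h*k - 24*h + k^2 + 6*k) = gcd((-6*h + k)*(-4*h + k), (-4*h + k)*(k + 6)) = 4*h - k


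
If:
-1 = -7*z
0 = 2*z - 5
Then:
No Solution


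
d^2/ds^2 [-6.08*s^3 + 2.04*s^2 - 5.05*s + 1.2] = 4.08 - 36.48*s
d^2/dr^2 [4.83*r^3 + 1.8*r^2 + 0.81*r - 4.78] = 28.98*r + 3.6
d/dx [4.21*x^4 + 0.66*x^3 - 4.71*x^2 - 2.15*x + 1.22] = 16.84*x^3 + 1.98*x^2 - 9.42*x - 2.15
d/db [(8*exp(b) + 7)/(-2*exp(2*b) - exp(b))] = (16*exp(2*b) + 28*exp(b) + 7)*exp(-b)/(4*exp(2*b) + 4*exp(b) + 1)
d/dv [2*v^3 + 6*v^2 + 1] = 6*v*(v + 2)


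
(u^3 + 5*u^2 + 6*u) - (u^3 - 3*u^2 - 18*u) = 8*u^2 + 24*u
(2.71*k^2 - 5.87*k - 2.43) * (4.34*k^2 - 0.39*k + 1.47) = 11.7614*k^4 - 26.5327*k^3 - 4.2732*k^2 - 7.6812*k - 3.5721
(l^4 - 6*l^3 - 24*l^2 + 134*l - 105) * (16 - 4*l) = -4*l^5 + 40*l^4 - 920*l^2 + 2564*l - 1680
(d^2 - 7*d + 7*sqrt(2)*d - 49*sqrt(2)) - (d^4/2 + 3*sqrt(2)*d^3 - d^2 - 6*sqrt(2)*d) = -d^4/2 - 3*sqrt(2)*d^3 + 2*d^2 - 7*d + 13*sqrt(2)*d - 49*sqrt(2)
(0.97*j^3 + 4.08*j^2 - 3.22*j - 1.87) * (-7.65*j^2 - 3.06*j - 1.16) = -7.4205*j^5 - 34.1802*j^4 + 11.023*j^3 + 19.4259*j^2 + 9.4574*j + 2.1692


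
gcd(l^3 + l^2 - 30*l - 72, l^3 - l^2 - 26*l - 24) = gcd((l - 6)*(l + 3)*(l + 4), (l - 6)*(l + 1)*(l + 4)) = l^2 - 2*l - 24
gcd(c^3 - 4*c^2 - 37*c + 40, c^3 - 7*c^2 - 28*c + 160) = c^2 - 3*c - 40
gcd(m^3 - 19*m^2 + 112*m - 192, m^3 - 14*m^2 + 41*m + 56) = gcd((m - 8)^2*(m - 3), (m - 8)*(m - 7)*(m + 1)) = m - 8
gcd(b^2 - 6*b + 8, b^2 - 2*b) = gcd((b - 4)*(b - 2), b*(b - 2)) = b - 2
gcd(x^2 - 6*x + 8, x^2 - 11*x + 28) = x - 4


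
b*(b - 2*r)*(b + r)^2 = b^4 - 3*b^2*r^2 - 2*b*r^3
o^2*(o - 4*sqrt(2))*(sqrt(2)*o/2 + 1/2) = sqrt(2)*o^4/2 - 7*o^3/2 - 2*sqrt(2)*o^2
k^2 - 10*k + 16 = (k - 8)*(k - 2)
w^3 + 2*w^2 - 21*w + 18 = (w - 3)*(w - 1)*(w + 6)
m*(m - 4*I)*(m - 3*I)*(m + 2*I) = m^4 - 5*I*m^3 + 2*m^2 - 24*I*m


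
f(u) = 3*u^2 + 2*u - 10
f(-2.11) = -0.86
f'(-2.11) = -10.66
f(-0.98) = -9.08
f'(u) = 6*u + 2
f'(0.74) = 6.44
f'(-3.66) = -19.96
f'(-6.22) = -35.32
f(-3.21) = 14.49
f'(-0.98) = -3.88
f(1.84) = 3.84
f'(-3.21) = -17.26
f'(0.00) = 2.00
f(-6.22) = 93.63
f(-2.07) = -1.29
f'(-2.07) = -10.42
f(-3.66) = 22.87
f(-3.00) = 11.00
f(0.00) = -10.00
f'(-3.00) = -16.00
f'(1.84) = 13.04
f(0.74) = -6.88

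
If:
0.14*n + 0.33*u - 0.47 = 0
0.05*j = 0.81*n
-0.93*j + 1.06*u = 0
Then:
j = 1.58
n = 0.10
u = 1.38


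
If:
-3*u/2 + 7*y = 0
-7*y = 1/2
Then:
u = -1/3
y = -1/14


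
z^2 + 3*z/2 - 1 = (z - 1/2)*(z + 2)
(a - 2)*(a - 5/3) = a^2 - 11*a/3 + 10/3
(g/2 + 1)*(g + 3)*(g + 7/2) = g^3/2 + 17*g^2/4 + 47*g/4 + 21/2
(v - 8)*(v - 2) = v^2 - 10*v + 16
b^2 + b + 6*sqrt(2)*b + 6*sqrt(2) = (b + 1)*(b + 6*sqrt(2))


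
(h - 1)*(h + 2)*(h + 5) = h^3 + 6*h^2 + 3*h - 10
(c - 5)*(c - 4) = c^2 - 9*c + 20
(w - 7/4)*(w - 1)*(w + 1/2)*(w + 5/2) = w^4 + w^3/4 - 21*w^2/4 + 29*w/16 + 35/16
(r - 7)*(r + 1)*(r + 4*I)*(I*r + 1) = I*r^4 - 3*r^3 - 6*I*r^3 + 18*r^2 - 3*I*r^2 + 21*r - 24*I*r - 28*I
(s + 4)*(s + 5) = s^2 + 9*s + 20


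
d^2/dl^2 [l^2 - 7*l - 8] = 2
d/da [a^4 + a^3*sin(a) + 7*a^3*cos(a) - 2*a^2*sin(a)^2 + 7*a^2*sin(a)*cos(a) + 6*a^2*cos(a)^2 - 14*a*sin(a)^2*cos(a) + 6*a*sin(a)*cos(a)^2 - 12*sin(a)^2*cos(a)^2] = -7*a^3*sin(a) + a^3*cos(a) + 4*a^3 + 3*a^2*sin(a) - 8*a^2*sin(2*a) + 21*a^2*cos(a) + 7*a^2*cos(2*a) + 7*a*sin(a)/2 + 7*a*sin(2*a) - 21*a*sin(3*a)/2 + 3*a*cos(a)/2 + 8*a*cos(2*a) + 9*a*cos(3*a)/2 + 4*a + 3*sin(a)/2 + 3*sin(3*a)/2 - 6*sin(4*a) - 7*cos(a)/2 + 7*cos(3*a)/2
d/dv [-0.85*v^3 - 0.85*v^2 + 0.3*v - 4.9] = -2.55*v^2 - 1.7*v + 0.3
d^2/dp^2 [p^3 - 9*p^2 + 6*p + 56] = 6*p - 18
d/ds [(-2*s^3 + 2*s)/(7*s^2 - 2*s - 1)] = 2*(-7*s^4 + 4*s^3 - 4*s^2 - 1)/(49*s^4 - 28*s^3 - 10*s^2 + 4*s + 1)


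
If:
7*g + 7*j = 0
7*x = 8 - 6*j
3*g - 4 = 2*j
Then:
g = 4/5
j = -4/5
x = 64/35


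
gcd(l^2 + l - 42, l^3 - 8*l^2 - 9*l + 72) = 1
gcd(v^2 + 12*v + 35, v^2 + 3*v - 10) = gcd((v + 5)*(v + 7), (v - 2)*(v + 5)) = v + 5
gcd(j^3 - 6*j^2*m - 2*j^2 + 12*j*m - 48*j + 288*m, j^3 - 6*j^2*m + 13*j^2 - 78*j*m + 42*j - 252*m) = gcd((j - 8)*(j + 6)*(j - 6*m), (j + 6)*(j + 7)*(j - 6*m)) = j^2 - 6*j*m + 6*j - 36*m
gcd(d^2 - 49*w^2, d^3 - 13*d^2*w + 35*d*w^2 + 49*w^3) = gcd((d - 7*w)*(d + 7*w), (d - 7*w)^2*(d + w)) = -d + 7*w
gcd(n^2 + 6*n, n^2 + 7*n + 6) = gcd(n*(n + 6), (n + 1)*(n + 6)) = n + 6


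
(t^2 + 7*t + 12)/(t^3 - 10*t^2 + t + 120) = (t + 4)/(t^2 - 13*t + 40)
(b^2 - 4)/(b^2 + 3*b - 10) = (b + 2)/(b + 5)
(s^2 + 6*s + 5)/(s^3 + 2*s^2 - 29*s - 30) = (s + 5)/(s^2 + s - 30)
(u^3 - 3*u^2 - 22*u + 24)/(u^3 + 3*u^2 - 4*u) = (u - 6)/u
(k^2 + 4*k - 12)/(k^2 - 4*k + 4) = (k + 6)/(k - 2)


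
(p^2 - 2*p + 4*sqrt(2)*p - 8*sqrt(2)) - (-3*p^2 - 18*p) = 4*p^2 + 4*sqrt(2)*p + 16*p - 8*sqrt(2)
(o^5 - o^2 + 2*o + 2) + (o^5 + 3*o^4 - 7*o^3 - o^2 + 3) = 2*o^5 + 3*o^4 - 7*o^3 - 2*o^2 + 2*o + 5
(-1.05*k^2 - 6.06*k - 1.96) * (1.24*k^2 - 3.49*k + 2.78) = -1.302*k^4 - 3.8499*k^3 + 15.8*k^2 - 10.0064*k - 5.4488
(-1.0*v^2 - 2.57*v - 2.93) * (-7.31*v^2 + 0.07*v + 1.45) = 7.31*v^4 + 18.7167*v^3 + 19.7884*v^2 - 3.9316*v - 4.2485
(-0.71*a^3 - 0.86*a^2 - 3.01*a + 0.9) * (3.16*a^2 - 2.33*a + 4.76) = -2.2436*a^5 - 1.0633*a^4 - 10.8874*a^3 + 5.7637*a^2 - 16.4246*a + 4.284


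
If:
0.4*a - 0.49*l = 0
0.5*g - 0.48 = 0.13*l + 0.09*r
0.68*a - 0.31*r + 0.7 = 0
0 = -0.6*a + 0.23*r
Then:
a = 5.44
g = 4.67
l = 4.44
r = 14.19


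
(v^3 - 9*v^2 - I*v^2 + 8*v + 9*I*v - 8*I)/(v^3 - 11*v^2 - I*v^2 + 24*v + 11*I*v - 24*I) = (v - 1)/(v - 3)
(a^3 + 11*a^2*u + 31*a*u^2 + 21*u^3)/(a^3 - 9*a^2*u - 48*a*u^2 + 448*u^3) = (a^2 + 4*a*u + 3*u^2)/(a^2 - 16*a*u + 64*u^2)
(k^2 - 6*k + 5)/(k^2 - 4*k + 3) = (k - 5)/(k - 3)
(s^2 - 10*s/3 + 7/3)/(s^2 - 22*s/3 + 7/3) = (3*s^2 - 10*s + 7)/(3*s^2 - 22*s + 7)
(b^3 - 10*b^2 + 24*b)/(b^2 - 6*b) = b - 4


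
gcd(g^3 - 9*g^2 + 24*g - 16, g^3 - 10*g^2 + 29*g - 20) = g^2 - 5*g + 4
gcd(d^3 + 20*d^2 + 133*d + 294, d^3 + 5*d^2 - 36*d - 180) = d + 6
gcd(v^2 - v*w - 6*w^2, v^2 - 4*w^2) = v + 2*w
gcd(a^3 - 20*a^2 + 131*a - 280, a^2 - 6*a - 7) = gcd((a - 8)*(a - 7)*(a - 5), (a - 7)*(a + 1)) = a - 7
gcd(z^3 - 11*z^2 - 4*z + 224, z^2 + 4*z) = z + 4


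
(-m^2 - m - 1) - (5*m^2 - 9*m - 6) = -6*m^2 + 8*m + 5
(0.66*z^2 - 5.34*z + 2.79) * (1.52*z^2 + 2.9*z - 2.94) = 1.0032*z^4 - 6.2028*z^3 - 13.1856*z^2 + 23.7906*z - 8.2026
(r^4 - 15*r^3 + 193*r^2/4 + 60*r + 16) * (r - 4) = r^5 - 19*r^4 + 433*r^3/4 - 133*r^2 - 224*r - 64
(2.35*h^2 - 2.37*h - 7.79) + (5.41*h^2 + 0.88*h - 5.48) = 7.76*h^2 - 1.49*h - 13.27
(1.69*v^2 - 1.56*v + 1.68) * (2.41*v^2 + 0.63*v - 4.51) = 4.0729*v^4 - 2.6949*v^3 - 4.5559*v^2 + 8.094*v - 7.5768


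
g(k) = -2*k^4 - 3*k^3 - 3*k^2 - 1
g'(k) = -8*k^3 - 9*k^2 - 6*k = k*(-8*k^2 - 9*k - 6)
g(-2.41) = -43.90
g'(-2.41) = 74.17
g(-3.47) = -201.74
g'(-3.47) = 246.71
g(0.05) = -1.01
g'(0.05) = -0.32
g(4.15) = -860.32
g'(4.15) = -751.69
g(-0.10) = -1.03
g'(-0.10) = 0.52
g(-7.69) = -5808.30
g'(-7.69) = 3151.97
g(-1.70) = -11.64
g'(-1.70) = 23.49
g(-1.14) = -3.83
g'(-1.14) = 7.00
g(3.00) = -271.00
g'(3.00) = -315.00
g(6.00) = -3349.00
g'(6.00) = -2088.00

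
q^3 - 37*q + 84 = (q - 4)*(q - 3)*(q + 7)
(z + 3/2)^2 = z^2 + 3*z + 9/4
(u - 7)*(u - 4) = u^2 - 11*u + 28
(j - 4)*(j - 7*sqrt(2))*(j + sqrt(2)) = j^3 - 6*sqrt(2)*j^2 - 4*j^2 - 14*j + 24*sqrt(2)*j + 56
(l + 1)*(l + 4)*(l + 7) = l^3 + 12*l^2 + 39*l + 28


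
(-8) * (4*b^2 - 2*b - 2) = -32*b^2 + 16*b + 16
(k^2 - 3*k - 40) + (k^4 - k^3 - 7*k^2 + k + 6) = k^4 - k^3 - 6*k^2 - 2*k - 34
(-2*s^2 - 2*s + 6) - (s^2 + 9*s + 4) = -3*s^2 - 11*s + 2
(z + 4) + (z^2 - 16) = z^2 + z - 12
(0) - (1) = -1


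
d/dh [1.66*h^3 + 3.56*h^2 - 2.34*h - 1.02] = 4.98*h^2 + 7.12*h - 2.34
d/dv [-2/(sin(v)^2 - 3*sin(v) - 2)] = 2*(2*sin(v) - 3)*cos(v)/(3*sin(v) + cos(v)^2 + 1)^2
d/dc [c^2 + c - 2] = 2*c + 1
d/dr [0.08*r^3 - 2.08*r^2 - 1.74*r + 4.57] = 0.24*r^2 - 4.16*r - 1.74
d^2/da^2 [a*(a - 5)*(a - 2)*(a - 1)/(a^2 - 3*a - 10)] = 2*(a^3 + 6*a^2 + 12*a - 16)/(a^3 + 6*a^2 + 12*a + 8)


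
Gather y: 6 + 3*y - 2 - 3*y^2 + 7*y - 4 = -3*y^2 + 10*y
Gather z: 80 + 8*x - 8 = 8*x + 72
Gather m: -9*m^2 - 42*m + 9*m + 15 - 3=-9*m^2 - 33*m + 12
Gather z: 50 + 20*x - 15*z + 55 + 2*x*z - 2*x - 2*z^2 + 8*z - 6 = 18*x - 2*z^2 + z*(2*x - 7) + 99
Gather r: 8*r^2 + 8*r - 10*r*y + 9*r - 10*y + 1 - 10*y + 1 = 8*r^2 + r*(17 - 10*y) - 20*y + 2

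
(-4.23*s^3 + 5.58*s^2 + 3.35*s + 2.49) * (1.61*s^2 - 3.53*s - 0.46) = -6.8103*s^5 + 23.9157*s^4 - 12.3581*s^3 - 10.3834*s^2 - 10.3307*s - 1.1454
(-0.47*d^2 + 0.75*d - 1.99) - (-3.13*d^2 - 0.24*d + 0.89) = 2.66*d^2 + 0.99*d - 2.88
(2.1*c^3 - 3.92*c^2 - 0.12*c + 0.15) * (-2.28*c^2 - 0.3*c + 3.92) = -4.788*c^5 + 8.3076*c^4 + 9.6816*c^3 - 15.6724*c^2 - 0.5154*c + 0.588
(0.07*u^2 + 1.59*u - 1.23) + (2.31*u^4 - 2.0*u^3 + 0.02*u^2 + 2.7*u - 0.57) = 2.31*u^4 - 2.0*u^3 + 0.09*u^2 + 4.29*u - 1.8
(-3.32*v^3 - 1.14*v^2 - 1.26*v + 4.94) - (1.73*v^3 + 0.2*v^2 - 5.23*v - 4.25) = -5.05*v^3 - 1.34*v^2 + 3.97*v + 9.19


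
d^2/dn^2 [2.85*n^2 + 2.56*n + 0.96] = 5.70000000000000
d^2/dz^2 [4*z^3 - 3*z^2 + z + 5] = 24*z - 6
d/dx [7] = 0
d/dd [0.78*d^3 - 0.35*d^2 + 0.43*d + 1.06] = 2.34*d^2 - 0.7*d + 0.43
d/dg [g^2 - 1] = 2*g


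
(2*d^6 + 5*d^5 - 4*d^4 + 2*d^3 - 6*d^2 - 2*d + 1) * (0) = 0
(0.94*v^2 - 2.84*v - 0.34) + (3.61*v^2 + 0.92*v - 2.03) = 4.55*v^2 - 1.92*v - 2.37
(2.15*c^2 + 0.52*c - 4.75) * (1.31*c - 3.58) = 2.8165*c^3 - 7.0158*c^2 - 8.0841*c + 17.005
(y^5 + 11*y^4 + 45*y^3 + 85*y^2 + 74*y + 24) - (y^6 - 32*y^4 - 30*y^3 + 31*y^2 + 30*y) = -y^6 + y^5 + 43*y^4 + 75*y^3 + 54*y^2 + 44*y + 24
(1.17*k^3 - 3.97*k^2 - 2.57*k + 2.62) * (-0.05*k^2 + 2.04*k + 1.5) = -0.0585*k^5 + 2.5853*k^4 - 6.2153*k^3 - 11.3288*k^2 + 1.4898*k + 3.93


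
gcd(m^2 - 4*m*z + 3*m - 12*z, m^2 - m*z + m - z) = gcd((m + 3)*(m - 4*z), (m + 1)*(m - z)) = 1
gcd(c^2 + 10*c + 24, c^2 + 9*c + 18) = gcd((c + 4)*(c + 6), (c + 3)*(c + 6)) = c + 6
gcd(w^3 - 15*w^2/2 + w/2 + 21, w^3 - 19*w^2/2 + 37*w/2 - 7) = w^2 - 9*w + 14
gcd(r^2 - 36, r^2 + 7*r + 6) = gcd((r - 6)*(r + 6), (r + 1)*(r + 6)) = r + 6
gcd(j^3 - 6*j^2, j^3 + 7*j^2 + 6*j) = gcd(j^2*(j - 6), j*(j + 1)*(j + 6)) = j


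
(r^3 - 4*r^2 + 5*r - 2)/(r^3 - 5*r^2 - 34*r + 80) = (r^2 - 2*r + 1)/(r^2 - 3*r - 40)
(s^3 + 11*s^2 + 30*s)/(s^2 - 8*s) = (s^2 + 11*s + 30)/(s - 8)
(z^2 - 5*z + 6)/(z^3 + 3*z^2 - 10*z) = (z - 3)/(z*(z + 5))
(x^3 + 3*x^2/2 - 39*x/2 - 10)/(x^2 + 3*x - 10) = (x^2 - 7*x/2 - 2)/(x - 2)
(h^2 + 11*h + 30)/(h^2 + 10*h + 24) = (h + 5)/(h + 4)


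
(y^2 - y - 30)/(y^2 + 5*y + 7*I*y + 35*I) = (y - 6)/(y + 7*I)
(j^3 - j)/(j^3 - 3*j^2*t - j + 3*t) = j/(j - 3*t)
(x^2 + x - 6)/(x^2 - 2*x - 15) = (x - 2)/(x - 5)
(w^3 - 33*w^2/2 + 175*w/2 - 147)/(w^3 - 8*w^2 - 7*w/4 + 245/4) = 2*(w - 6)/(2*w + 5)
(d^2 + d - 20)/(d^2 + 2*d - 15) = (d - 4)/(d - 3)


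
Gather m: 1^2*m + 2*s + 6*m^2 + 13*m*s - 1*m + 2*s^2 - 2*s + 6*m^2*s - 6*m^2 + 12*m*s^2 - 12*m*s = 6*m^2*s + m*(12*s^2 + s) + 2*s^2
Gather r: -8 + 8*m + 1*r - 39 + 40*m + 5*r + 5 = 48*m + 6*r - 42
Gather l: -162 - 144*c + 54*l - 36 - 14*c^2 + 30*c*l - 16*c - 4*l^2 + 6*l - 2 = -14*c^2 - 160*c - 4*l^2 + l*(30*c + 60) - 200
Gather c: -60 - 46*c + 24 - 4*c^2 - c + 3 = -4*c^2 - 47*c - 33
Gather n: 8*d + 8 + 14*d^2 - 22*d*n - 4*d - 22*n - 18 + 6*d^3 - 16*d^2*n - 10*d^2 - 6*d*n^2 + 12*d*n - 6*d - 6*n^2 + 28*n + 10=6*d^3 + 4*d^2 - 2*d + n^2*(-6*d - 6) + n*(-16*d^2 - 10*d + 6)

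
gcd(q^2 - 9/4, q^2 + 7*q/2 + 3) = q + 3/2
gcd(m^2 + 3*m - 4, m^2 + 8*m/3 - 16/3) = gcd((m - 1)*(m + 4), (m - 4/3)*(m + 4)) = m + 4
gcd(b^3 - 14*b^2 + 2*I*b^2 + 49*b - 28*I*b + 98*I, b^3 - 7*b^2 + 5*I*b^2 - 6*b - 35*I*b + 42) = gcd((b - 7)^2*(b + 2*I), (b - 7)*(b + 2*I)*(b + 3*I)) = b^2 + b*(-7 + 2*I) - 14*I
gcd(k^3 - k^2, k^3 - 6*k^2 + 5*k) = k^2 - k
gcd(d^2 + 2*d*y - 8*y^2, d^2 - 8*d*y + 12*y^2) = -d + 2*y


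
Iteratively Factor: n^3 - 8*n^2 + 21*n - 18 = (n - 3)*(n^2 - 5*n + 6) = (n - 3)^2*(n - 2)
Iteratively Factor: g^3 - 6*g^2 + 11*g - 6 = (g - 1)*(g^2 - 5*g + 6) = (g - 2)*(g - 1)*(g - 3)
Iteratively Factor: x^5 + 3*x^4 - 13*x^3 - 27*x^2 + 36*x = (x)*(x^4 + 3*x^3 - 13*x^2 - 27*x + 36) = x*(x - 1)*(x^3 + 4*x^2 - 9*x - 36) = x*(x - 3)*(x - 1)*(x^2 + 7*x + 12) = x*(x - 3)*(x - 1)*(x + 4)*(x + 3)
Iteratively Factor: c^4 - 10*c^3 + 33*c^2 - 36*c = (c)*(c^3 - 10*c^2 + 33*c - 36) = c*(c - 3)*(c^2 - 7*c + 12) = c*(c - 3)^2*(c - 4)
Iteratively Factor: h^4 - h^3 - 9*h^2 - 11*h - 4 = (h + 1)*(h^3 - 2*h^2 - 7*h - 4) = (h - 4)*(h + 1)*(h^2 + 2*h + 1) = (h - 4)*(h + 1)^2*(h + 1)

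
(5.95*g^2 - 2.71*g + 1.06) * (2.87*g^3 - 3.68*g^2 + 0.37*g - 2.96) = 17.0765*g^5 - 29.6737*g^4 + 15.2165*g^3 - 22.5155*g^2 + 8.4138*g - 3.1376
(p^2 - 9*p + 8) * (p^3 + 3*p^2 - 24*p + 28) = p^5 - 6*p^4 - 43*p^3 + 268*p^2 - 444*p + 224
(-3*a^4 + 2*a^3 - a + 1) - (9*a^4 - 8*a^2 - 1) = -12*a^4 + 2*a^3 + 8*a^2 - a + 2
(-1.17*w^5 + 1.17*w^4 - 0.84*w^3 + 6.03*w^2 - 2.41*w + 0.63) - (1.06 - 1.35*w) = -1.17*w^5 + 1.17*w^4 - 0.84*w^3 + 6.03*w^2 - 1.06*w - 0.43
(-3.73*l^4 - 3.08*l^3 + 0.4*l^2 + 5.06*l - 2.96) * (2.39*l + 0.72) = -8.9147*l^5 - 10.0468*l^4 - 1.2616*l^3 + 12.3814*l^2 - 3.4312*l - 2.1312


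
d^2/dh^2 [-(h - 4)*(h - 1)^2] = 12 - 6*h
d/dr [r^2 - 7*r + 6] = 2*r - 7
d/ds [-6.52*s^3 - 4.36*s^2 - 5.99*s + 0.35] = -19.56*s^2 - 8.72*s - 5.99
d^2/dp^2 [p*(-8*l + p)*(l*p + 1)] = -16*l^2 + 6*l*p + 2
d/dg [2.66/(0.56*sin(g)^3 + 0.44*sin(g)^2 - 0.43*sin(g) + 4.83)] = (-4.4688*sin(g)^2 - 2.3408*sin(g) + 1.1438)*cos(g)/(0.56*sin(g)^3 + 0.44*sin(g)^2 - 0.43*sin(g) + 4.83)^2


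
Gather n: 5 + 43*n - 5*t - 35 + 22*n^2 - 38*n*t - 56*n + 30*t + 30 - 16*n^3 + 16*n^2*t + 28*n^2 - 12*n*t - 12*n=-16*n^3 + n^2*(16*t + 50) + n*(-50*t - 25) + 25*t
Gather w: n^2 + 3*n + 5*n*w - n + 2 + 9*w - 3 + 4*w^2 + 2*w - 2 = n^2 + 2*n + 4*w^2 + w*(5*n + 11) - 3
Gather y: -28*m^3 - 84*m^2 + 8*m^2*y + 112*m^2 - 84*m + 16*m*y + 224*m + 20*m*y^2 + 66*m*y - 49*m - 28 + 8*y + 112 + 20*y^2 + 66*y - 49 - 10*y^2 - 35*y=-28*m^3 + 28*m^2 + 91*m + y^2*(20*m + 10) + y*(8*m^2 + 82*m + 39) + 35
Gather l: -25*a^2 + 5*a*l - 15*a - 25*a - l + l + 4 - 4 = -25*a^2 + 5*a*l - 40*a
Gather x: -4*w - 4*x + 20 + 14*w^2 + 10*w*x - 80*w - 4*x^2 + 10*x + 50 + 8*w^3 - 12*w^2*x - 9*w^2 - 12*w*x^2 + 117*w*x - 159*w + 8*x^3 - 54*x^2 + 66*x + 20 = 8*w^3 + 5*w^2 - 243*w + 8*x^3 + x^2*(-12*w - 58) + x*(-12*w^2 + 127*w + 72) + 90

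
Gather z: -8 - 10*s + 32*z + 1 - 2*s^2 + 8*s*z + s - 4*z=-2*s^2 - 9*s + z*(8*s + 28) - 7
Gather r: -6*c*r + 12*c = -6*c*r + 12*c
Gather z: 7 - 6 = 1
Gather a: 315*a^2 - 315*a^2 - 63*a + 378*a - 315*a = 0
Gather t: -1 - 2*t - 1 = -2*t - 2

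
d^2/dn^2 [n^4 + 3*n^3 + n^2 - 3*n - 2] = 12*n^2 + 18*n + 2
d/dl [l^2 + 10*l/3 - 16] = 2*l + 10/3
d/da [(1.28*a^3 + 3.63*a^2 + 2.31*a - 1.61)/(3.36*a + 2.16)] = (8.6016*a^3 + 20.4912*a^2 + 15.6816*a + 10.3992)/(11.2896*a^2 + 14.5152*a + 4.6656)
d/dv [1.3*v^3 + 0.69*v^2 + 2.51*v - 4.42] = 3.9*v^2 + 1.38*v + 2.51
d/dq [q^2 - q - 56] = 2*q - 1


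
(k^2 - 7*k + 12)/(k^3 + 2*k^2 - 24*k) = (k - 3)/(k*(k + 6))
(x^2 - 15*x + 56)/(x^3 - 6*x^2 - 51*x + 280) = (x - 7)/(x^2 + 2*x - 35)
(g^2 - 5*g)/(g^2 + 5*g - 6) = g*(g - 5)/(g^2 + 5*g - 6)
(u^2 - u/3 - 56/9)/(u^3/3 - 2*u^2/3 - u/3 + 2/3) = (3*u^2 - u - 56/3)/(u^3 - 2*u^2 - u + 2)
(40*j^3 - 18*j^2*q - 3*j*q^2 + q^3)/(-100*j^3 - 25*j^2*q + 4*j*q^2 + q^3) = (-2*j + q)/(5*j + q)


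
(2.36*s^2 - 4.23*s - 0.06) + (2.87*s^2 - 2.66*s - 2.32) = 5.23*s^2 - 6.89*s - 2.38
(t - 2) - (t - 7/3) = 1/3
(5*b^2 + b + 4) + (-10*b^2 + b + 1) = -5*b^2 + 2*b + 5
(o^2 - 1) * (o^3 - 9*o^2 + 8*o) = o^5 - 9*o^4 + 7*o^3 + 9*o^2 - 8*o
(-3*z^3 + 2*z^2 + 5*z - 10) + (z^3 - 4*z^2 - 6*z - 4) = -2*z^3 - 2*z^2 - z - 14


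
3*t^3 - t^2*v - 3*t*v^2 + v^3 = (-3*t + v)*(-t + v)*(t + v)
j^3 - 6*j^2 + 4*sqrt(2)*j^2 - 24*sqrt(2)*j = j*(j - 6)*(j + 4*sqrt(2))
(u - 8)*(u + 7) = u^2 - u - 56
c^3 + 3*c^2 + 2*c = c*(c + 1)*(c + 2)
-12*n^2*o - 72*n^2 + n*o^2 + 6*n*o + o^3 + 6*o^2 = (-3*n + o)*(4*n + o)*(o + 6)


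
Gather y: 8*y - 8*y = 0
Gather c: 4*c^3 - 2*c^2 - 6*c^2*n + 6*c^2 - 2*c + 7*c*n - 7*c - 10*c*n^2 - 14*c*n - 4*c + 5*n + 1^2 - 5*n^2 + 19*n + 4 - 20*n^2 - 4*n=4*c^3 + c^2*(4 - 6*n) + c*(-10*n^2 - 7*n - 13) - 25*n^2 + 20*n + 5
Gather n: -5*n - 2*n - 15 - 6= -7*n - 21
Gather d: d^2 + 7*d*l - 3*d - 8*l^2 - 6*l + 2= d^2 + d*(7*l - 3) - 8*l^2 - 6*l + 2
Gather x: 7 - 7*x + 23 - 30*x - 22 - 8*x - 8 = -45*x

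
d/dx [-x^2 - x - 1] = -2*x - 1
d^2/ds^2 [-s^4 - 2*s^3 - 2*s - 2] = 12*s*(-s - 1)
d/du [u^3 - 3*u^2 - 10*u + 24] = 3*u^2 - 6*u - 10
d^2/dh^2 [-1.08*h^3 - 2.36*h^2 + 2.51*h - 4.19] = -6.48*h - 4.72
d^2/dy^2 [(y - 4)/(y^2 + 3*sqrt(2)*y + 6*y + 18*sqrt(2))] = 2*((y - 4)*(2*y + 3*sqrt(2) + 6)^2 - (3*y + 2 + 3*sqrt(2))*(y^2 + 3*sqrt(2)*y + 6*y + 18*sqrt(2)))/(y^2 + 3*sqrt(2)*y + 6*y + 18*sqrt(2))^3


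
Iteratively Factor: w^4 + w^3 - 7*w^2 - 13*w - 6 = (w + 2)*(w^3 - w^2 - 5*w - 3) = (w + 1)*(w + 2)*(w^2 - 2*w - 3) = (w - 3)*(w + 1)*(w + 2)*(w + 1)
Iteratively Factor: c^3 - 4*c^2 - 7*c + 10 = (c + 2)*(c^2 - 6*c + 5) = (c - 5)*(c + 2)*(c - 1)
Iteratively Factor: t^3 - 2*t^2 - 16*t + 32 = (t - 4)*(t^2 + 2*t - 8) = (t - 4)*(t - 2)*(t + 4)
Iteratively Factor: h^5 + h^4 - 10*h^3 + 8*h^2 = (h)*(h^4 + h^3 - 10*h^2 + 8*h) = h*(h - 1)*(h^3 + 2*h^2 - 8*h) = h*(h - 1)*(h + 4)*(h^2 - 2*h) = h^2*(h - 1)*(h + 4)*(h - 2)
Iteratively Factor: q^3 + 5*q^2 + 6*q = (q + 2)*(q^2 + 3*q) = (q + 2)*(q + 3)*(q)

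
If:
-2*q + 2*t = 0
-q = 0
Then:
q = 0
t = 0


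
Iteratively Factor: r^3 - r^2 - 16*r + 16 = (r - 4)*(r^2 + 3*r - 4) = (r - 4)*(r - 1)*(r + 4)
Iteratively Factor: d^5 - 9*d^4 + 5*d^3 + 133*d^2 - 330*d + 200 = (d - 1)*(d^4 - 8*d^3 - 3*d^2 + 130*d - 200) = (d - 5)*(d - 1)*(d^3 - 3*d^2 - 18*d + 40) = (d - 5)*(d - 1)*(d + 4)*(d^2 - 7*d + 10) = (d - 5)*(d - 2)*(d - 1)*(d + 4)*(d - 5)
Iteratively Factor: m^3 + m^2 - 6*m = (m)*(m^2 + m - 6) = m*(m - 2)*(m + 3)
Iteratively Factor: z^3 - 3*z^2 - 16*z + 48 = (z - 3)*(z^2 - 16) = (z - 3)*(z + 4)*(z - 4)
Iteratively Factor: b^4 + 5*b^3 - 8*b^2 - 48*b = (b + 4)*(b^3 + b^2 - 12*b) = (b - 3)*(b + 4)*(b^2 + 4*b) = (b - 3)*(b + 4)^2*(b)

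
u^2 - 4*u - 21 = (u - 7)*(u + 3)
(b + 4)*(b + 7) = b^2 + 11*b + 28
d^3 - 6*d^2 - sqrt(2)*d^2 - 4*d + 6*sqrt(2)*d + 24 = (d - 6)*(d - 2*sqrt(2))*(d + sqrt(2))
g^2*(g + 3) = g^3 + 3*g^2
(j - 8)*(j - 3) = j^2 - 11*j + 24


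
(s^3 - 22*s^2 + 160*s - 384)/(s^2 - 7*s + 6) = (s^2 - 16*s + 64)/(s - 1)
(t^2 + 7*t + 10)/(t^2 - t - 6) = (t + 5)/(t - 3)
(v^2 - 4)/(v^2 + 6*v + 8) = (v - 2)/(v + 4)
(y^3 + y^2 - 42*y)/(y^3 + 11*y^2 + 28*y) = (y - 6)/(y + 4)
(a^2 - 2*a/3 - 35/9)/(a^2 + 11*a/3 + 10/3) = (a - 7/3)/(a + 2)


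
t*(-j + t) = -j*t + t^2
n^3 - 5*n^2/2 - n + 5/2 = (n - 5/2)*(n - 1)*(n + 1)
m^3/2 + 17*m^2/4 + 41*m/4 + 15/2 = (m/2 + 1)*(m + 3/2)*(m + 5)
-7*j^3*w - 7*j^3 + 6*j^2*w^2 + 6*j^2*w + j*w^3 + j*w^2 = (-j + w)*(7*j + w)*(j*w + j)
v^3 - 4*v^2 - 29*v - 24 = (v - 8)*(v + 1)*(v + 3)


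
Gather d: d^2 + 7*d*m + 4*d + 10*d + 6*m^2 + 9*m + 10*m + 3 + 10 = d^2 + d*(7*m + 14) + 6*m^2 + 19*m + 13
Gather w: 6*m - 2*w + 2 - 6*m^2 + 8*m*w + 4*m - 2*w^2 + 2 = -6*m^2 + 10*m - 2*w^2 + w*(8*m - 2) + 4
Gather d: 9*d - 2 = 9*d - 2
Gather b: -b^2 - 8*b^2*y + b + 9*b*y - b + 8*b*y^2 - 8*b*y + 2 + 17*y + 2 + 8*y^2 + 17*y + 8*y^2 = b^2*(-8*y - 1) + b*(8*y^2 + y) + 16*y^2 + 34*y + 4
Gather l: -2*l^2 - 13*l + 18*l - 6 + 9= -2*l^2 + 5*l + 3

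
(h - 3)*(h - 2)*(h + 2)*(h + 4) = h^4 + h^3 - 16*h^2 - 4*h + 48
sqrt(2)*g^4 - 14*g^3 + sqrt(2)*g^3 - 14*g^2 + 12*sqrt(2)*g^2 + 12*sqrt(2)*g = g*(g - 6*sqrt(2))*(g - sqrt(2))*(sqrt(2)*g + sqrt(2))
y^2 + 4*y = y*(y + 4)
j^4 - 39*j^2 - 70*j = j*(j - 7)*(j + 2)*(j + 5)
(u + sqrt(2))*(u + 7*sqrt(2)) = u^2 + 8*sqrt(2)*u + 14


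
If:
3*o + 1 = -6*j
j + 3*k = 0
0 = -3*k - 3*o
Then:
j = -1/7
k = 1/21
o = -1/21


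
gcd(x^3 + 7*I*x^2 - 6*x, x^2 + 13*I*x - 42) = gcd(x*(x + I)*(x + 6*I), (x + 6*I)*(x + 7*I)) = x + 6*I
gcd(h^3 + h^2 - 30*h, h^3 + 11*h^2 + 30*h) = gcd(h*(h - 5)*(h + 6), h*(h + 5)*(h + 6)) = h^2 + 6*h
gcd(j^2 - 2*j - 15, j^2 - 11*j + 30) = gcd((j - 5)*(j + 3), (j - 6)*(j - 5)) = j - 5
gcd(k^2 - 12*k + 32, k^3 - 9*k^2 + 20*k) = k - 4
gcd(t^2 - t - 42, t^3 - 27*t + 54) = t + 6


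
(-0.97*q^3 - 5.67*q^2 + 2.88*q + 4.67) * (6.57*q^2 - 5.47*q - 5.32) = -6.3729*q^5 - 31.946*q^4 + 55.0969*q^3 + 45.0927*q^2 - 40.8665*q - 24.8444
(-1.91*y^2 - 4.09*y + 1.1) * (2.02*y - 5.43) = -3.8582*y^3 + 2.1095*y^2 + 24.4307*y - 5.973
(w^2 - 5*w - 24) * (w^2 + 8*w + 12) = w^4 + 3*w^3 - 52*w^2 - 252*w - 288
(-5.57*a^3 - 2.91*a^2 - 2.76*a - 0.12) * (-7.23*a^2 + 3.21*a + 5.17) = 40.2711*a^5 + 3.1596*a^4 - 18.1832*a^3 - 23.0367*a^2 - 14.6544*a - 0.6204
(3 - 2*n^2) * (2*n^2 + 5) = -4*n^4 - 4*n^2 + 15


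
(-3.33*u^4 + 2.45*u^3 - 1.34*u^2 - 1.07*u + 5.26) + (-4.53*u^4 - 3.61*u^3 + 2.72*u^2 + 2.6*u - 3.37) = -7.86*u^4 - 1.16*u^3 + 1.38*u^2 + 1.53*u + 1.89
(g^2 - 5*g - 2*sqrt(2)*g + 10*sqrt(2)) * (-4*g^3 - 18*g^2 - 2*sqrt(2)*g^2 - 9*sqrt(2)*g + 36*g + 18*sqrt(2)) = -4*g^5 + 2*g^4 + 6*sqrt(2)*g^4 - 3*sqrt(2)*g^3 + 134*g^3 - 189*sqrt(2)*g^2 - 184*g^2 - 252*g + 270*sqrt(2)*g + 360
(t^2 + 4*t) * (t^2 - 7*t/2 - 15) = t^4 + t^3/2 - 29*t^2 - 60*t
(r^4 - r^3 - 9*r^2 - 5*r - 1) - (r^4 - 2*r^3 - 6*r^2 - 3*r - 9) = r^3 - 3*r^2 - 2*r + 8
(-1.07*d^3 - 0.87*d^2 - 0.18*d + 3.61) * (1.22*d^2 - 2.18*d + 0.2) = -1.3054*d^5 + 1.2712*d^4 + 1.463*d^3 + 4.6226*d^2 - 7.9058*d + 0.722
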